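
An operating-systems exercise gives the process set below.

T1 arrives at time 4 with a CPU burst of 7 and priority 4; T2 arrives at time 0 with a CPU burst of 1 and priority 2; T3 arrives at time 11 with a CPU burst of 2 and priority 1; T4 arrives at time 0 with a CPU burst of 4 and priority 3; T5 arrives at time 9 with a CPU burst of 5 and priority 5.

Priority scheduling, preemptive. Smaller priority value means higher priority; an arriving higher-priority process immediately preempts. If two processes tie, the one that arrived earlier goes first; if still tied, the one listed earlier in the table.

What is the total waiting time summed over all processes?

Gantt: | T2 0-1 | T4 1-5 | T1 5-11 | T3 11-13 | T1 13-14 | T5 14-19 |
Completion: T1=14  T2=1  T3=13  T4=5  T5=19
Waiting = turnaround − burst: T1=3, T2=0, T3=0, T4=1, T5=5
Total waiting = 3 + 0 + 0 + 1 + 5 = 9

9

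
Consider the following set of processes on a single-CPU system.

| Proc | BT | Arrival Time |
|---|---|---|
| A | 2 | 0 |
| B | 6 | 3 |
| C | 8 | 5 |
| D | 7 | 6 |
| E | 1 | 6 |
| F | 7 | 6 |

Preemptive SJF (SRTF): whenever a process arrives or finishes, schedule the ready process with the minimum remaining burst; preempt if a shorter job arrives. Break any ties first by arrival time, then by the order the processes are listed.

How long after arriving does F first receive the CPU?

11

Timeline: | A 0-2 | idle 2-3 | B 3-6 | E 6-7 | B 7-10 | D 10-17 | F 17-24 | C 24-32 |
Completion: A=2  B=10  C=32  D=17  E=7  F=24
Response(F) = first start − arrival = 17 − 6 = 11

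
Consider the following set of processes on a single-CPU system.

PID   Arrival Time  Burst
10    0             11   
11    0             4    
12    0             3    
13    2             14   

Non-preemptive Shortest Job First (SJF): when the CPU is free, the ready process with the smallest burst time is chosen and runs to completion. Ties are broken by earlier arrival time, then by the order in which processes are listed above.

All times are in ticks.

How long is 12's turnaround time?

Timeline: | 12 0-3 | 11 3-7 | 10 7-18 | 13 18-32 |
Completion: 10=18  11=7  12=3  13=32
Turnaround(12) = completion − arrival = 3 − 0 = 3

3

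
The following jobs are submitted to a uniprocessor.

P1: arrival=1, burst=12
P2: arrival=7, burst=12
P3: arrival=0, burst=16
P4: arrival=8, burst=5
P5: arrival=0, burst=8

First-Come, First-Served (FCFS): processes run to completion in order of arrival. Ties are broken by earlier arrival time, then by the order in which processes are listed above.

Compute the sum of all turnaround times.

161

Gantt: | P3 0-16 | P5 16-24 | P1 24-36 | P2 36-48 | P4 48-53 |
Completion: P1=36  P2=48  P3=16  P4=53  P5=24
Turnaround (C−A): P1=35  P2=41  P3=16  P4=45  P5=24
Turnaround = completion − arrival: P1=35, P2=41, P3=16, P4=45, P5=24
Total turnaround = 35 + 41 + 16 + 45 + 24 = 161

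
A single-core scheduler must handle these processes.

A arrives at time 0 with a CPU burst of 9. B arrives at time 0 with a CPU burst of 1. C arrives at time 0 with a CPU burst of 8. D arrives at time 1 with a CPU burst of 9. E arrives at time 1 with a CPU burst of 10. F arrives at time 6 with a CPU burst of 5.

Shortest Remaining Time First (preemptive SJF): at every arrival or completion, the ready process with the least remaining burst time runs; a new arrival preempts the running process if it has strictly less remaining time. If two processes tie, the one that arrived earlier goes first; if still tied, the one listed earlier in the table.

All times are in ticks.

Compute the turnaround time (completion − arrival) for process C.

Gantt: | B 0-1 | C 1-9 | F 9-14 | A 14-23 | D 23-32 | E 32-42 |
Completion: A=23  B=1  C=9  D=32  E=42  F=14
Turnaround(C) = completion − arrival = 9 − 0 = 9

9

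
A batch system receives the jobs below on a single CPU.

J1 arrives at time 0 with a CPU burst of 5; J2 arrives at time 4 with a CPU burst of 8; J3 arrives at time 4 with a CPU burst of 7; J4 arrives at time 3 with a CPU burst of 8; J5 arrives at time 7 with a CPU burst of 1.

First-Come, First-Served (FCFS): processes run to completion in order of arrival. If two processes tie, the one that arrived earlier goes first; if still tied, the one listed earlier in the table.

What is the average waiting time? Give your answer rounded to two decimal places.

Schedule: | J1 0-5 | J4 5-13 | J2 13-21 | J3 21-28 | J5 28-29 |
Completion: J1=5  J2=21  J3=28  J4=13  J5=29
Waiting times: J1=0, J2=9, J3=17, J4=2, J5=21
Average waiting = (0+9+17+2+21) / 5 = 49/5 = 9.80

9.80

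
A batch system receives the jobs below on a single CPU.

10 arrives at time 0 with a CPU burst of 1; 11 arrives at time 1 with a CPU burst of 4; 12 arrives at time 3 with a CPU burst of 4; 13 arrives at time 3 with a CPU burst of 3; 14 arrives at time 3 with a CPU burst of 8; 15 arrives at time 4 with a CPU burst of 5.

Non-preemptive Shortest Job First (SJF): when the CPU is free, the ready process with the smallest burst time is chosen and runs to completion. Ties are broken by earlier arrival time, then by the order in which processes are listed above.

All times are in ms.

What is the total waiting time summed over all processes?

29

Timeline: | 10 0-1 | 11 1-5 | 13 5-8 | 12 8-12 | 15 12-17 | 14 17-25 |
Completion: 10=1  11=5  12=12  13=8  14=25  15=17
Turnaround (C−A): 10=1  11=4  12=9  13=5  14=22  15=13
Waiting = turnaround − burst: 10=0, 11=0, 12=5, 13=2, 14=14, 15=8
Total waiting = 0 + 0 + 5 + 2 + 14 + 8 = 29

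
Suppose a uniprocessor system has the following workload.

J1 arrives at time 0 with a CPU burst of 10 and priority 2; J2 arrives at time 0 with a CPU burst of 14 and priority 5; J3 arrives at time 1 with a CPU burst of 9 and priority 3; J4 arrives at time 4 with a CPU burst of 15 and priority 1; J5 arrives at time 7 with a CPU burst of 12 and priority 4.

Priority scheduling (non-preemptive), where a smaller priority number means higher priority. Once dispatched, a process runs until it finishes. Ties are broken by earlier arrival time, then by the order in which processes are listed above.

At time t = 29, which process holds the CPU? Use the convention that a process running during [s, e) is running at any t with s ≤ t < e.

J3

Timeline: | J1 0-10 | J4 10-25 | J3 25-34 | J5 34-46 | J2 46-60 |
Completion: J1=10  J2=60  J3=34  J4=25  J5=46
Turnaround (C−A): J1=10  J2=60  J3=33  J4=21  J5=39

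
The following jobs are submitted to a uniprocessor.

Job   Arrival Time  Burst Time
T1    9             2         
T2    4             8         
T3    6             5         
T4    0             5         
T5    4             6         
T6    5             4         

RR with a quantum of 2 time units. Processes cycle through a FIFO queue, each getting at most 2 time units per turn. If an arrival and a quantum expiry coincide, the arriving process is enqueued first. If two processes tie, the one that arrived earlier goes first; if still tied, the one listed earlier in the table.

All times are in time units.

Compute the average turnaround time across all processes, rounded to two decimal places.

Gantt: | T4 0-4 | T2 4-6 | T5 6-8 | T4 8-9 | T6 9-11 | T3 11-13 | T2 13-15 | T5 15-17 | T1 17-19 | T6 19-21 | T3 21-23 | T2 23-25 | T5 25-27 | T3 27-28 | T2 28-30 |
Completion: T1=19  T2=30  T3=28  T4=9  T5=27  T6=21
Turnaround (C−A): T1=10  T2=26  T3=22  T4=9  T5=23  T6=16
Turnaround times: T1=10, T2=26, T3=22, T4=9, T5=23, T6=16
Average turnaround = (10+26+22+9+23+16) / 6 = 106/6 = 17.67

17.67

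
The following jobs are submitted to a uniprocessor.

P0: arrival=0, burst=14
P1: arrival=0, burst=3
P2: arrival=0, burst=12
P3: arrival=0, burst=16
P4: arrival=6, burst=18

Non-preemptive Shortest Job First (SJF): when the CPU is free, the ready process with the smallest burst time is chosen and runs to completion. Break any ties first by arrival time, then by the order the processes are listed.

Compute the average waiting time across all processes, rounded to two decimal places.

Gantt: | P1 0-3 | P2 3-15 | P0 15-29 | P3 29-45 | P4 45-63 |
Completion: P0=29  P1=3  P2=15  P3=45  P4=63
Turnaround (C−A): P0=29  P1=3  P2=15  P3=45  P4=57
Waiting times: P0=15, P1=0, P2=3, P3=29, P4=39
Average waiting = (15+0+3+29+39) / 5 = 86/5 = 17.20

17.20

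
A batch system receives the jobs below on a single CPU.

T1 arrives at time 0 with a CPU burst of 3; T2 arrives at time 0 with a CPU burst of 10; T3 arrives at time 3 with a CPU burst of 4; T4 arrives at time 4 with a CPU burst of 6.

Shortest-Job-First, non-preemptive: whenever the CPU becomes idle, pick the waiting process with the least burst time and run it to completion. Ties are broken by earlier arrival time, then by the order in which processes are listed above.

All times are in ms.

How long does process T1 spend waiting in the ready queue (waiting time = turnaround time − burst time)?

0

Gantt: | T1 0-3 | T3 3-7 | T4 7-13 | T2 13-23 |
Completion: T1=3  T2=23  T3=7  T4=13
Turnaround (C−A): T1=3  T2=23  T3=4  T4=9
Waiting(T1) = turnaround − burst = 3 − 3 = 0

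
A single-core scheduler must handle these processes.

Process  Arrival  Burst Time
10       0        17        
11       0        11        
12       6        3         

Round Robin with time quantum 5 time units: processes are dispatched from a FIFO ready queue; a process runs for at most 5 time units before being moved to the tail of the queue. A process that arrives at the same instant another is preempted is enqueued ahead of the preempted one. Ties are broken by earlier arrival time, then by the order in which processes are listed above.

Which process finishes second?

11

Gantt: | 10 0-5 | 11 5-10 | 10 10-15 | 12 15-18 | 11 18-23 | 10 23-28 | 11 28-29 | 10 29-31 |
Completion: 10=31  11=29  12=18
Turnaround (C−A): 10=31  11=29  12=12
Finish order: 12 → 11 → 10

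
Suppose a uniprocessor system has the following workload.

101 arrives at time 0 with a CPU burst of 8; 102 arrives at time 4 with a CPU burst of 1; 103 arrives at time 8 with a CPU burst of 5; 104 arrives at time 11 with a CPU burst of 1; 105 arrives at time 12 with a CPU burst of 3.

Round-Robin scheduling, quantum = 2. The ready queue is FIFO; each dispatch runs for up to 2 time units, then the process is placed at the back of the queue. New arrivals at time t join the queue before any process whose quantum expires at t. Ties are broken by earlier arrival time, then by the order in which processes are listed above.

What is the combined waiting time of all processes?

Schedule: | 101 0-4 | 102 4-5 | 101 5-9 | 103 9-11 | 104 11-12 | 103 12-14 | 105 14-16 | 103 16-17 | 105 17-18 |
Completion: 101=9  102=5  103=17  104=12  105=18
Turnaround (C−A): 101=9  102=1  103=9  104=1  105=6
Waiting = turnaround − burst: 101=1, 102=0, 103=4, 104=0, 105=3
Total waiting = 1 + 0 + 4 + 0 + 3 = 8

8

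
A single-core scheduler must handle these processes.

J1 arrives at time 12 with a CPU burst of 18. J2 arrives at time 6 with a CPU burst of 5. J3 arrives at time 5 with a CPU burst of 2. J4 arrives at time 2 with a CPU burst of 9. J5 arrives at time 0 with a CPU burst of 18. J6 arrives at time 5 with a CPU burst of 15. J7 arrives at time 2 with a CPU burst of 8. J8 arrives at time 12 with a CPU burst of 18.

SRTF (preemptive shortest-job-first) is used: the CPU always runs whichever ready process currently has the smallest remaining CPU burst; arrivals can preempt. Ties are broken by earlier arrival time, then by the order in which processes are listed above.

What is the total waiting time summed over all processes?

191

Timeline: | J5 0-2 | J7 2-5 | J3 5-7 | J7 7-12 | J2 12-17 | J4 17-26 | J6 26-41 | J5 41-57 | J1 57-75 | J8 75-93 |
Completion: J1=75  J2=17  J3=7  J4=26  J5=57  J6=41  J7=12  J8=93
Waiting = turnaround − burst: J1=45, J2=6, J3=0, J4=15, J5=39, J6=21, J7=2, J8=63
Total waiting = 45 + 6 + 0 + 15 + 39 + 21 + 2 + 63 = 191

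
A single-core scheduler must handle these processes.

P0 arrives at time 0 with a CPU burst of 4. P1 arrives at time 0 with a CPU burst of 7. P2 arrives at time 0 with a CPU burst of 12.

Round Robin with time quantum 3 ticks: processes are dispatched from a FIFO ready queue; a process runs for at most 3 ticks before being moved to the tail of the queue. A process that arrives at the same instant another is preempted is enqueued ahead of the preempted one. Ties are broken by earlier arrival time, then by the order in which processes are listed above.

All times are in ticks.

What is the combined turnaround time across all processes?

50

Timeline: | P0 0-3 | P1 3-6 | P2 6-9 | P0 9-10 | P1 10-13 | P2 13-16 | P1 16-17 | P2 17-23 |
Completion: P0=10  P1=17  P2=23
Turnaround (C−A): P0=10  P1=17  P2=23
Turnaround = completion − arrival: P0=10, P1=17, P2=23
Total turnaround = 10 + 17 + 23 = 50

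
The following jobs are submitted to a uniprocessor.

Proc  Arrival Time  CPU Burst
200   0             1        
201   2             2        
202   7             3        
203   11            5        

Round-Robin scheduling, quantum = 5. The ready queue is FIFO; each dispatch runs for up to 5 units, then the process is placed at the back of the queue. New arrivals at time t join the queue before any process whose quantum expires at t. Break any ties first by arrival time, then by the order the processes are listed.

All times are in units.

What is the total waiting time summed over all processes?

Gantt: | 200 0-1 | idle 1-2 | 201 2-4 | idle 4-7 | 202 7-10 | idle 10-11 | 203 11-16 |
Completion: 200=1  201=4  202=10  203=16
Turnaround (C−A): 200=1  201=2  202=3  203=5
Waiting = turnaround − burst: 200=0, 201=0, 202=0, 203=0
Total waiting = 0 + 0 + 0 + 0 = 0

0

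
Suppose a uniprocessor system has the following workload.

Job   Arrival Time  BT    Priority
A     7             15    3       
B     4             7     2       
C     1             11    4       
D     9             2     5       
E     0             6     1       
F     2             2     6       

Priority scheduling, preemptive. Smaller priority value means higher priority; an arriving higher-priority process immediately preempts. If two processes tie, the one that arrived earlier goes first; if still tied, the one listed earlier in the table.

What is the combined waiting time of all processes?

104

Gantt: | E 0-6 | B 6-13 | A 13-28 | C 28-39 | D 39-41 | F 41-43 |
Completion: A=28  B=13  C=39  D=41  E=6  F=43
Turnaround (C−A): A=21  B=9  C=38  D=32  E=6  F=41
Waiting = turnaround − burst: A=6, B=2, C=27, D=30, E=0, F=39
Total waiting = 6 + 2 + 27 + 30 + 0 + 39 = 104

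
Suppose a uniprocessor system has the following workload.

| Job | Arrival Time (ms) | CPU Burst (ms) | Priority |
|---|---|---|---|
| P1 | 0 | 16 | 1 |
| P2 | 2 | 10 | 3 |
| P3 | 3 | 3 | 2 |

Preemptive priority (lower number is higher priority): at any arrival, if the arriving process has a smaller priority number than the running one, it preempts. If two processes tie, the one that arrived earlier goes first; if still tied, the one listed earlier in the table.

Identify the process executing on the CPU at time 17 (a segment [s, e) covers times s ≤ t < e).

Schedule: | P1 0-16 | P3 16-19 | P2 19-29 |
Completion: P1=16  P2=29  P3=19

P3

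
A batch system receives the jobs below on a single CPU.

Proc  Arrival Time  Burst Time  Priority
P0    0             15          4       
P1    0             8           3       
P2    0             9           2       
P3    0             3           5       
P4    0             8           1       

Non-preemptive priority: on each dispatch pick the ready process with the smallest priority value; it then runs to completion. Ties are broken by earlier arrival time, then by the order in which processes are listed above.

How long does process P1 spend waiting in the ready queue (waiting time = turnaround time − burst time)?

17

Schedule: | P4 0-8 | P2 8-17 | P1 17-25 | P0 25-40 | P3 40-43 |
Completion: P0=40  P1=25  P2=17  P3=43  P4=8
Turnaround (C−A): P0=40  P1=25  P2=17  P3=43  P4=8
Waiting(P1) = turnaround − burst = 25 − 8 = 17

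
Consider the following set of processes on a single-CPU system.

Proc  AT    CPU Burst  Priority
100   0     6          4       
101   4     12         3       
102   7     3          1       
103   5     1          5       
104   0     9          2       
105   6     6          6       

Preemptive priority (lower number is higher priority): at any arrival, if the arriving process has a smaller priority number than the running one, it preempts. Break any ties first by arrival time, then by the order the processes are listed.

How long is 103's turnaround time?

Schedule: | 104 0-7 | 102 7-10 | 104 10-12 | 101 12-24 | 100 24-30 | 103 30-31 | 105 31-37 |
Completion: 100=30  101=24  102=10  103=31  104=12  105=37
Turnaround (C−A): 100=30  101=20  102=3  103=26  104=12  105=31
Turnaround(103) = completion − arrival = 31 − 5 = 26

26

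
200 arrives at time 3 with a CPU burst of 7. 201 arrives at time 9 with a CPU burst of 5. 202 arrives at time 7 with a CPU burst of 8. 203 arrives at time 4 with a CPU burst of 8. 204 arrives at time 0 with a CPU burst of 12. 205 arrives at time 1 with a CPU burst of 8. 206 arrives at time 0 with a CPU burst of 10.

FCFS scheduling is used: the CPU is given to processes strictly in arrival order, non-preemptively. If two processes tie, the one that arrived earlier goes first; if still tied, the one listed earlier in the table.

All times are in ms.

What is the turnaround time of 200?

34

Gantt: | 204 0-12 | 206 12-22 | 205 22-30 | 200 30-37 | 203 37-45 | 202 45-53 | 201 53-58 |
Completion: 200=37  201=58  202=53  203=45  204=12  205=30  206=22
Turnaround(200) = completion − arrival = 37 − 3 = 34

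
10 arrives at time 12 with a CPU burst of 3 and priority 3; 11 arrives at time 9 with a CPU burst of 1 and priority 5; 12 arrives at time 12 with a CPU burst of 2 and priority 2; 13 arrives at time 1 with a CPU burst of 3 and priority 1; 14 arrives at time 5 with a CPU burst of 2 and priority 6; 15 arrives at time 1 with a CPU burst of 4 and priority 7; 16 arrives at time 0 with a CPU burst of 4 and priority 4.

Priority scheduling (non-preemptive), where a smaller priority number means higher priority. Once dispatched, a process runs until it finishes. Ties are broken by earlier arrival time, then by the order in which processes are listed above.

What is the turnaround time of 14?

4

Gantt: | 16 0-4 | 13 4-7 | 14 7-9 | 11 9-10 | 15 10-14 | 12 14-16 | 10 16-19 |
Completion: 10=19  11=10  12=16  13=7  14=9  15=14  16=4
Turnaround (C−A): 10=7  11=1  12=4  13=6  14=4  15=13  16=4
Turnaround(14) = completion − arrival = 9 − 5 = 4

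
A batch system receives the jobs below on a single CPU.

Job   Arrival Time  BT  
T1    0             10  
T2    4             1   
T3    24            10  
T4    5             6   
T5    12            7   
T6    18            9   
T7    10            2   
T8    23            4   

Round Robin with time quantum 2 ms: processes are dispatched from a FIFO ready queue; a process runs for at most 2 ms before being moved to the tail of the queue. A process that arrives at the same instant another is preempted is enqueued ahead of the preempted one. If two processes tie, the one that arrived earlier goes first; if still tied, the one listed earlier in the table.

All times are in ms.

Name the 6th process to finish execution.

T5

Schedule: | T1 0-4 | T2 4-5 | T1 5-7 | T4 7-9 | T1 9-11 | T4 11-13 | T7 13-15 | T1 15-17 | T5 17-19 | T4 19-21 | T6 21-23 | T5 23-25 | T8 25-27 | T6 27-29 | T3 29-31 | T5 31-33 | T8 33-35 | T6 35-37 | T3 37-39 | T5 39-40 | T6 40-42 | T3 42-44 | T6 44-45 | T3 45-49 |
Completion: T1=17  T2=5  T3=49  T4=21  T5=40  T6=45  T7=15  T8=35
Finish order: T2 → T7 → T1 → T4 → T8 → T5 → T6 → T3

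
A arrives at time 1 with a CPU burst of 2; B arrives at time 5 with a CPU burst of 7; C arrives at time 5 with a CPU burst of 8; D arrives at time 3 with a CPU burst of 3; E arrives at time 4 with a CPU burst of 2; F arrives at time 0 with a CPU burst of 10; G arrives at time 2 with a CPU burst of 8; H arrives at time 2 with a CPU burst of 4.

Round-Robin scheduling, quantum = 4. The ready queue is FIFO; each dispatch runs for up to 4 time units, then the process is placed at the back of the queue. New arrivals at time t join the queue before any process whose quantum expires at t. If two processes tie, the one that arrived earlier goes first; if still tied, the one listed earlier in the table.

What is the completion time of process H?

14

Timeline: | F 0-4 | A 4-6 | G 6-10 | H 10-14 | D 14-17 | E 17-19 | F 19-23 | B 23-27 | C 27-31 | G 31-35 | F 35-37 | B 37-40 | C 40-44 |
Completion: A=6  B=40  C=44  D=17  E=19  F=37  G=35  H=14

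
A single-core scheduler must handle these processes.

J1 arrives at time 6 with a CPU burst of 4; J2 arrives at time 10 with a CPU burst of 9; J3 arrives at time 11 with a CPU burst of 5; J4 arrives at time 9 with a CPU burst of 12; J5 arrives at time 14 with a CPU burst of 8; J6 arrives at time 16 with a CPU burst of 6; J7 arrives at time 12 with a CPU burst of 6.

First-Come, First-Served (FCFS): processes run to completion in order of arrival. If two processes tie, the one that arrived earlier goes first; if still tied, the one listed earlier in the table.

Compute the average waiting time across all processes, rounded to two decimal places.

17.00

Gantt: | idle 0-6 | J1 6-10 | J4 10-22 | J2 22-31 | J3 31-36 | J7 36-42 | J5 42-50 | J6 50-56 |
Completion: J1=10  J2=31  J3=36  J4=22  J5=50  J6=56  J7=42
Waiting times: J1=0, J2=12, J3=20, J4=1, J5=28, J6=34, J7=24
Average waiting = (0+12+20+1+28+34+24) / 7 = 119/7 = 17.00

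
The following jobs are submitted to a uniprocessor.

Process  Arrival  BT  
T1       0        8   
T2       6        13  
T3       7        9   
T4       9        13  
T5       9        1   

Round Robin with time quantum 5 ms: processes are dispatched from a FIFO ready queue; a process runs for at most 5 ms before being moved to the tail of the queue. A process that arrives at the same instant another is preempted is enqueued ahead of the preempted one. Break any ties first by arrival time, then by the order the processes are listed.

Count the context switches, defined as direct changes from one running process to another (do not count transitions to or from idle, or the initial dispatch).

Gantt: | T1 0-8 | T2 8-13 | T3 13-18 | T4 18-23 | T5 23-24 | T2 24-29 | T3 29-33 | T4 33-38 | T2 38-41 | T4 41-44 |
Completion: T1=8  T2=41  T3=33  T4=44  T5=24

9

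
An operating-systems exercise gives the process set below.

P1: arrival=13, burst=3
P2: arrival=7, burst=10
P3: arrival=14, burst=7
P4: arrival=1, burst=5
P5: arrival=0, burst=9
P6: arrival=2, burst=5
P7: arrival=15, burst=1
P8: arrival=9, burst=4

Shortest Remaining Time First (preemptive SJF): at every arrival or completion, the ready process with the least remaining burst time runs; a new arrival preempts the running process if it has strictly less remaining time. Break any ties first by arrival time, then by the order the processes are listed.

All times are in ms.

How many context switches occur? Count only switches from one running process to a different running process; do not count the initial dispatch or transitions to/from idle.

Timeline: | P5 0-1 | P4 1-6 | P6 6-11 | P8 11-15 | P7 15-16 | P1 16-19 | P3 19-26 | P5 26-34 | P2 34-44 |
Completion: P1=19  P2=44  P3=26  P4=6  P5=34  P6=11  P7=16  P8=15
Turnaround (C−A): P1=6  P2=37  P3=12  P4=5  P5=34  P6=9  P7=1  P8=6

8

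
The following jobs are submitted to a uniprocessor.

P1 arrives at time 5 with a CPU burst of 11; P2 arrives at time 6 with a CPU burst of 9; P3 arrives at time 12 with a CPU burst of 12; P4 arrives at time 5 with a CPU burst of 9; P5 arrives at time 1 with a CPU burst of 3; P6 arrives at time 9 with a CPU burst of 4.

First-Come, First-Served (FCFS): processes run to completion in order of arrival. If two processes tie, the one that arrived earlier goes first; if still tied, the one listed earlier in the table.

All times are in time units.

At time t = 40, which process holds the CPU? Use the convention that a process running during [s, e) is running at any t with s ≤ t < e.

P3

Timeline: | idle 0-1 | P5 1-4 | idle 4-5 | P1 5-16 | P4 16-25 | P2 25-34 | P6 34-38 | P3 38-50 |
Completion: P1=16  P2=34  P3=50  P4=25  P5=4  P6=38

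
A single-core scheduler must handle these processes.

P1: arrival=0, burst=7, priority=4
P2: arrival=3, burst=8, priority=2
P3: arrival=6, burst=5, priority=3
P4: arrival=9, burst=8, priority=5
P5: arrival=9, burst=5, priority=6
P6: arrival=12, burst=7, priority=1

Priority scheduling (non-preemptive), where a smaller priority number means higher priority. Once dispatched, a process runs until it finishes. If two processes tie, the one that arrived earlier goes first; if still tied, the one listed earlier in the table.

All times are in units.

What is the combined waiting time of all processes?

Timeline: | P1 0-7 | P2 7-15 | P6 15-22 | P3 22-27 | P4 27-35 | P5 35-40 |
Completion: P1=7  P2=15  P3=27  P4=35  P5=40  P6=22
Turnaround (C−A): P1=7  P2=12  P3=21  P4=26  P5=31  P6=10
Waiting = turnaround − burst: P1=0, P2=4, P3=16, P4=18, P5=26, P6=3
Total waiting = 0 + 4 + 16 + 18 + 26 + 3 = 67

67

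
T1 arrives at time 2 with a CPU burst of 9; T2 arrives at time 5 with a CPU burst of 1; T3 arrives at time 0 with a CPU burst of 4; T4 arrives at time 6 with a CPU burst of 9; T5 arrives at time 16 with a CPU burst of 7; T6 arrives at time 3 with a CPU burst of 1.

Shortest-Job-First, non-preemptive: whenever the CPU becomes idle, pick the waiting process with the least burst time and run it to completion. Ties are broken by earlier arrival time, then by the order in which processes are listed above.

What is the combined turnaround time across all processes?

Timeline: | T3 0-4 | T6 4-5 | T2 5-6 | T1 6-15 | T4 15-24 | T5 24-31 |
Completion: T1=15  T2=6  T3=4  T4=24  T5=31  T6=5
Turnaround = completion − arrival: T1=13, T2=1, T3=4, T4=18, T5=15, T6=2
Total turnaround = 13 + 1 + 4 + 18 + 15 + 2 = 53

53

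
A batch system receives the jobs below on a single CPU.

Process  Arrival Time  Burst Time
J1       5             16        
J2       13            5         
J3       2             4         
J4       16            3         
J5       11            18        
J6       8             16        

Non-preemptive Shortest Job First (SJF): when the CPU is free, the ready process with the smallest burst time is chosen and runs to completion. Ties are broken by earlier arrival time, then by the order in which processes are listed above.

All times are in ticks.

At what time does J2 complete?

30

Timeline: | idle 0-2 | J3 2-6 | J1 6-22 | J4 22-25 | J2 25-30 | J6 30-46 | J5 46-64 |
Completion: J1=22  J2=30  J3=6  J4=25  J5=64  J6=46
Turnaround (C−A): J1=17  J2=17  J3=4  J4=9  J5=53  J6=38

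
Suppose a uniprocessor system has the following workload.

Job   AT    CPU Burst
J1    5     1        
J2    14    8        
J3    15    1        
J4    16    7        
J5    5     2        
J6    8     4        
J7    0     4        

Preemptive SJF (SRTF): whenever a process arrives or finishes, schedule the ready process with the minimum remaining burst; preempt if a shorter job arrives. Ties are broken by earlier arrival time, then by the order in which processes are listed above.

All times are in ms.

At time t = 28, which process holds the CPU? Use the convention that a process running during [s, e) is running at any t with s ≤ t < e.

J4

Timeline: | J7 0-4 | idle 4-5 | J1 5-6 | J5 6-8 | J6 8-12 | idle 12-14 | J2 14-15 | J3 15-16 | J2 16-23 | J4 23-30 |
Completion: J1=6  J2=23  J3=16  J4=30  J5=8  J6=12  J7=4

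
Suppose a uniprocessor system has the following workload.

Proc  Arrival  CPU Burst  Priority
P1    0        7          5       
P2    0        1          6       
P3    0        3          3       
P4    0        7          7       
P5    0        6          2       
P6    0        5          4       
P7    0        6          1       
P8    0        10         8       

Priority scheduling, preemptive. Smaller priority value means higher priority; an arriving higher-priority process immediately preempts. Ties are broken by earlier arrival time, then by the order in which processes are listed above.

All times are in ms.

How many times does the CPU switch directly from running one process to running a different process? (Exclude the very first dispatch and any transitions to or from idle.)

7

Schedule: | P7 0-6 | P5 6-12 | P3 12-15 | P6 15-20 | P1 20-27 | P2 27-28 | P4 28-35 | P8 35-45 |
Completion: P1=27  P2=28  P3=15  P4=35  P5=12  P6=20  P7=6  P8=45
Turnaround (C−A): P1=27  P2=28  P3=15  P4=35  P5=12  P6=20  P7=6  P8=45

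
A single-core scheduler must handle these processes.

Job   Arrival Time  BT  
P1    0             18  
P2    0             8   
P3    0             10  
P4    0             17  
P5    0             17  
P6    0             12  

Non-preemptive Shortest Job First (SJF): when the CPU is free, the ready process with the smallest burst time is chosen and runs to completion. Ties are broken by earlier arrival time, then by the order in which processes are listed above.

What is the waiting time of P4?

Schedule: | P2 0-8 | P3 8-18 | P6 18-30 | P4 30-47 | P5 47-64 | P1 64-82 |
Completion: P1=82  P2=8  P3=18  P4=47  P5=64  P6=30
Turnaround (C−A): P1=82  P2=8  P3=18  P4=47  P5=64  P6=30
Waiting(P4) = turnaround − burst = 47 − 17 = 30

30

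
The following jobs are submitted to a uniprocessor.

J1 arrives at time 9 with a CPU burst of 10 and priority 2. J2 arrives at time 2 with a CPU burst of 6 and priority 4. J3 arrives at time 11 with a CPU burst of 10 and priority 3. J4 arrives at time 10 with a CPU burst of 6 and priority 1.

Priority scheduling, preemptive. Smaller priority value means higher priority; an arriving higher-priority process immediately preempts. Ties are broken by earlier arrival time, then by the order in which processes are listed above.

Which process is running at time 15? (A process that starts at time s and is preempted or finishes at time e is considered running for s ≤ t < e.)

Timeline: | idle 0-2 | J2 2-8 | idle 8-9 | J1 9-10 | J4 10-16 | J1 16-25 | J3 25-35 |
Completion: J1=25  J2=8  J3=35  J4=16
Turnaround (C−A): J1=16  J2=6  J3=24  J4=6

J4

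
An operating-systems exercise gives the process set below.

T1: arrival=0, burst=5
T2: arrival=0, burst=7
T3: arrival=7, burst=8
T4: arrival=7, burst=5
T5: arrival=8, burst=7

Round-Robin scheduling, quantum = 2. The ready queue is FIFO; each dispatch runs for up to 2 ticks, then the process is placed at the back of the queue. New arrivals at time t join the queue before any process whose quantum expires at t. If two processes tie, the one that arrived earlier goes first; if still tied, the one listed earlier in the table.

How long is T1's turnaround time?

9

Timeline: | T1 0-2 | T2 2-4 | T1 4-6 | T2 6-8 | T1 8-9 | T3 9-11 | T4 11-13 | T5 13-15 | T2 15-17 | T3 17-19 | T4 19-21 | T5 21-23 | T2 23-24 | T3 24-26 | T4 26-27 | T5 27-29 | T3 29-31 | T5 31-32 |
Completion: T1=9  T2=24  T3=31  T4=27  T5=32
Turnaround(T1) = completion − arrival = 9 − 0 = 9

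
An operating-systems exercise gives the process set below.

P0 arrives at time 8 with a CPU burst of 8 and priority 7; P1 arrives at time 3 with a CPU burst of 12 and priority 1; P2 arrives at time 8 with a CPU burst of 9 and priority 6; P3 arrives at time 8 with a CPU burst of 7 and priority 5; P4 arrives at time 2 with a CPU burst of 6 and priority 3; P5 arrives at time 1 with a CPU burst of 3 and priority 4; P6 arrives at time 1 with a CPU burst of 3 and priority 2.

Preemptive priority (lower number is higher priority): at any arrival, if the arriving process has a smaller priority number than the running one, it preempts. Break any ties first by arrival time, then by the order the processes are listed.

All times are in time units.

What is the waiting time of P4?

Gantt: | idle 0-1 | P6 1-3 | P1 3-15 | P6 15-16 | P4 16-22 | P5 22-25 | P3 25-32 | P2 32-41 | P0 41-49 |
Completion: P0=49  P1=15  P2=41  P3=32  P4=22  P5=25  P6=16
Turnaround (C−A): P0=41  P1=12  P2=33  P3=24  P4=20  P5=24  P6=15
Waiting(P4) = turnaround − burst = 20 − 6 = 14

14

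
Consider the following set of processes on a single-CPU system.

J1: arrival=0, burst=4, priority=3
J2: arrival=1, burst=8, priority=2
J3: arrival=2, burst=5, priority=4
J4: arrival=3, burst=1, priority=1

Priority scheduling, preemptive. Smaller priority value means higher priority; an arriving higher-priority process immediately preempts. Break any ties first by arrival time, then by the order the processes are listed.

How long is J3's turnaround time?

16

Timeline: | J1 0-1 | J2 1-3 | J4 3-4 | J2 4-10 | J1 10-13 | J3 13-18 |
Completion: J1=13  J2=10  J3=18  J4=4
Turnaround (C−A): J1=13  J2=9  J3=16  J4=1
Turnaround(J3) = completion − arrival = 18 − 2 = 16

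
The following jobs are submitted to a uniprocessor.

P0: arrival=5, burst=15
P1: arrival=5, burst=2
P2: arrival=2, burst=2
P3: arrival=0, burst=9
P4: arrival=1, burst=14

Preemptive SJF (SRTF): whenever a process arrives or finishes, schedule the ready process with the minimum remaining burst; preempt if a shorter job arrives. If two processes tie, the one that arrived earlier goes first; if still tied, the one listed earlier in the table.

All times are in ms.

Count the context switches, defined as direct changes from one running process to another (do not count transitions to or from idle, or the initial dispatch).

6

Gantt: | P3 0-2 | P2 2-4 | P3 4-5 | P1 5-7 | P3 7-13 | P4 13-27 | P0 27-42 |
Completion: P0=42  P1=7  P2=4  P3=13  P4=27
Turnaround (C−A): P0=37  P1=2  P2=2  P3=13  P4=26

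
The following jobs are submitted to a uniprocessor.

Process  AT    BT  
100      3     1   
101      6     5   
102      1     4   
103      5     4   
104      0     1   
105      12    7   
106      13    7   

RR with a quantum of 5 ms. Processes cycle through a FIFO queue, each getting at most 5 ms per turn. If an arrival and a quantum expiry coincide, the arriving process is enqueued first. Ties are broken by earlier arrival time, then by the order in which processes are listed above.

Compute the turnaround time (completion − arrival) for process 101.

9

Gantt: | 104 0-1 | 102 1-5 | 100 5-6 | 103 6-10 | 101 10-15 | 105 15-20 | 106 20-25 | 105 25-27 | 106 27-29 |
Completion: 100=6  101=15  102=5  103=10  104=1  105=27  106=29
Turnaround (C−A): 100=3  101=9  102=4  103=5  104=1  105=15  106=16
Turnaround(101) = completion − arrival = 15 − 6 = 9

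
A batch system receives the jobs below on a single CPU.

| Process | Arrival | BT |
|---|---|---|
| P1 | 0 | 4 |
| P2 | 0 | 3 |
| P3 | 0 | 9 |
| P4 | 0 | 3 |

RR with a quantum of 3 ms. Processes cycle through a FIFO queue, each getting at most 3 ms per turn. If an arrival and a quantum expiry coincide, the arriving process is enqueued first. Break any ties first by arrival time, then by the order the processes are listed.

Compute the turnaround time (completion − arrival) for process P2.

Timeline: | P1 0-3 | P2 3-6 | P3 6-9 | P4 9-12 | P1 12-13 | P3 13-19 |
Completion: P1=13  P2=6  P3=19  P4=12
Turnaround(P2) = completion − arrival = 6 − 0 = 6

6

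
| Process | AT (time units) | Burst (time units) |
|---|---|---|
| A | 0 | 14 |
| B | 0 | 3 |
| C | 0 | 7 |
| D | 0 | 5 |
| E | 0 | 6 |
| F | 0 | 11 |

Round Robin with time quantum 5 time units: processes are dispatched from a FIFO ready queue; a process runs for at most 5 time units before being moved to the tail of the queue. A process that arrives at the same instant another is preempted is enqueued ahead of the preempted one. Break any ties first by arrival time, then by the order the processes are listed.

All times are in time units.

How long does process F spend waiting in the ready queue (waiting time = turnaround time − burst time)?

35

Gantt: | A 0-5 | B 5-8 | C 8-13 | D 13-18 | E 18-23 | F 23-28 | A 28-33 | C 33-35 | E 35-36 | F 36-41 | A 41-45 | F 45-46 |
Completion: A=45  B=8  C=35  D=18  E=36  F=46
Turnaround (C−A): A=45  B=8  C=35  D=18  E=36  F=46
Waiting(F) = turnaround − burst = 46 − 11 = 35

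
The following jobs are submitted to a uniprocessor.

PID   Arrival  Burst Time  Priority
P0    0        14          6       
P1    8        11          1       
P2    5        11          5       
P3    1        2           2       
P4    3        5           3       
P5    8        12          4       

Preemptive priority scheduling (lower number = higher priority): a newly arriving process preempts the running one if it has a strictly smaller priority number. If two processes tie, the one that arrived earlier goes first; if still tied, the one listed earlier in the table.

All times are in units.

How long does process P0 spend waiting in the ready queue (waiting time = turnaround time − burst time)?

41

Gantt: | P0 0-1 | P3 1-3 | P4 3-8 | P1 8-19 | P5 19-31 | P2 31-42 | P0 42-55 |
Completion: P0=55  P1=19  P2=42  P3=3  P4=8  P5=31
Turnaround (C−A): P0=55  P1=11  P2=37  P3=2  P4=5  P5=23
Waiting(P0) = turnaround − burst = 55 − 14 = 41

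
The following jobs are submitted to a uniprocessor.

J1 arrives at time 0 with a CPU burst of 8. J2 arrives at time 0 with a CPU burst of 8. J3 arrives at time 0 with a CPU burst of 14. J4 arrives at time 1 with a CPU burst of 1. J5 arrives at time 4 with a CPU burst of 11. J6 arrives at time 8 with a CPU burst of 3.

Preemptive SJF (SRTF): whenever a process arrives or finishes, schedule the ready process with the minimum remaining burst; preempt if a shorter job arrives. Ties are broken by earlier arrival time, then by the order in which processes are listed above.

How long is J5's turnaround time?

27

Schedule: | J1 0-1 | J4 1-2 | J1 2-9 | J6 9-12 | J2 12-20 | J5 20-31 | J3 31-45 |
Completion: J1=9  J2=20  J3=45  J4=2  J5=31  J6=12
Turnaround(J5) = completion − arrival = 31 − 4 = 27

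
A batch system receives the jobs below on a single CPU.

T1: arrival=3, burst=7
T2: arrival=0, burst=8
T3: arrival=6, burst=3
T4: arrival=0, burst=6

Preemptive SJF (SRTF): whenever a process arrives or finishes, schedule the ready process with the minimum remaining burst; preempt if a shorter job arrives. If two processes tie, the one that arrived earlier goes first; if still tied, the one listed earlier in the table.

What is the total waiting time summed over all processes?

22

Timeline: | T4 0-6 | T3 6-9 | T1 9-16 | T2 16-24 |
Completion: T1=16  T2=24  T3=9  T4=6
Waiting = turnaround − burst: T1=6, T2=16, T3=0, T4=0
Total waiting = 6 + 16 + 0 + 0 = 22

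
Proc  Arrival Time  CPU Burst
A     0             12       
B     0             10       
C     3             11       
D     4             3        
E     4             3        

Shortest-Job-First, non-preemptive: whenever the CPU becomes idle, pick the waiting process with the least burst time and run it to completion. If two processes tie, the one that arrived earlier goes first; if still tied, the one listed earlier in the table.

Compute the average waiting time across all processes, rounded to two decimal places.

Gantt: | B 0-10 | D 10-13 | E 13-16 | C 16-27 | A 27-39 |
Completion: A=39  B=10  C=27  D=13  E=16
Waiting times: A=27, B=0, C=13, D=6, E=9
Average waiting = (27+0+13+6+9) / 5 = 55/5 = 11.00

11.00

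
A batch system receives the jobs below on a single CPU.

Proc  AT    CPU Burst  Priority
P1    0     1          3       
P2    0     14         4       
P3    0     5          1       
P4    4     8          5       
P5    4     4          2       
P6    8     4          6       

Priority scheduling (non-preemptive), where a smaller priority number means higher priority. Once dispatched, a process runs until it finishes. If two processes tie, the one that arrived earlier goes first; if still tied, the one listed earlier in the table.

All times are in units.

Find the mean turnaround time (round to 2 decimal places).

16.67

Schedule: | P3 0-5 | P5 5-9 | P1 9-10 | P2 10-24 | P4 24-32 | P6 32-36 |
Completion: P1=10  P2=24  P3=5  P4=32  P5=9  P6=36
Turnaround times: P1=10, P2=24, P3=5, P4=28, P5=5, P6=28
Average turnaround = (10+24+5+28+5+28) / 6 = 100/6 = 16.67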